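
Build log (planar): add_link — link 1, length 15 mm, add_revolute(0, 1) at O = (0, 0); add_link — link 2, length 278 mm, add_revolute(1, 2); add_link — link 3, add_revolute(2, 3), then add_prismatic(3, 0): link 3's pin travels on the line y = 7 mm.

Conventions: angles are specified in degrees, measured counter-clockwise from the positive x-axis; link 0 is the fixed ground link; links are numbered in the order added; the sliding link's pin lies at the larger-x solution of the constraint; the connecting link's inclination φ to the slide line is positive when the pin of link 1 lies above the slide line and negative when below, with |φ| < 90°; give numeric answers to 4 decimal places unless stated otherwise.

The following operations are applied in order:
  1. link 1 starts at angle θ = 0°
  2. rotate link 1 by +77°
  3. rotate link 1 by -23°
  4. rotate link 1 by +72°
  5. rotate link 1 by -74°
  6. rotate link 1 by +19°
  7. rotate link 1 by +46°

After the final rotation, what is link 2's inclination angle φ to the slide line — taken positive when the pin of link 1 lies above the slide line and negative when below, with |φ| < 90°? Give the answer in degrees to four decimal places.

geometry: r = 15 mm, L = 278 mm, e = 7 mm; θ starts at 0°
rotate link 1 by +77°: θ ← 0° +77° = 77°
rotate link 1 by -23°: θ ← 77° -23° = 54°
rotate link 1 by +72°: θ ← 54° +72° = 126°
rotate link 1 by -74°: θ ← 126° -74° = 52°
rotate link 1 by +19°: θ ← 52° +19° = 71°
rotate link 1 by +46°: θ ← 71° +46° = 117°
h = r sin θ − e = 13.365098 − 7 = 6.365098
sin φ = h / L = 6.365098 / 278 = 0.02289604
φ = arcsin(0.02289604) = 1.311961°

1.3120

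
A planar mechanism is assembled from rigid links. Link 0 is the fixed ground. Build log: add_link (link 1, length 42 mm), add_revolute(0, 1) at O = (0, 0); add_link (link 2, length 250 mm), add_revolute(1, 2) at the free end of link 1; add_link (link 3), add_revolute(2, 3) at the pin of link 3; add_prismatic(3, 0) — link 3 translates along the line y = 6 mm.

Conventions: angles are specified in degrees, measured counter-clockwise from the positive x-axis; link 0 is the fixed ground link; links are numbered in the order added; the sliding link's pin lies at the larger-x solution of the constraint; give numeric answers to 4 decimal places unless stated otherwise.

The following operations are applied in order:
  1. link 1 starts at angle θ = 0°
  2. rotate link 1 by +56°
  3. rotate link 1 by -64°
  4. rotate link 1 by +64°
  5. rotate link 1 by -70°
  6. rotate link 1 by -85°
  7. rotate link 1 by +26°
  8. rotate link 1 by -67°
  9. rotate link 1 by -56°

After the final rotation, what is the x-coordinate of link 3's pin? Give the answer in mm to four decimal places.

geometry: r = 42 mm, L = 250 mm, e = 6 mm; θ starts at 0°
rotate link 1 by +56°: θ ← 0° +56° = 56°
rotate link 1 by -64°: θ ← 56° -64° = -8°
rotate link 1 by +64°: θ ← -8° +64° = 56°
rotate link 1 by -70°: θ ← 56° -70° = -14°
rotate link 1 by -85°: θ ← -14° -85° = -99°
rotate link 1 by +26°: θ ← -99° +26° = -73°
rotate link 1 by -67°: θ ← -73° -67° = -140°
rotate link 1 by -56°: θ ← -140° -56° = -196°
crank pin P = (r cos θ, r sin θ) = (-40.372991, 11.576769)
h = r sin θ − e = 11.576769 − 6 = 5.576769
x = r cos θ + √(L² − h²) = -40.372991 + 249.937792 = 209.564800

209.5648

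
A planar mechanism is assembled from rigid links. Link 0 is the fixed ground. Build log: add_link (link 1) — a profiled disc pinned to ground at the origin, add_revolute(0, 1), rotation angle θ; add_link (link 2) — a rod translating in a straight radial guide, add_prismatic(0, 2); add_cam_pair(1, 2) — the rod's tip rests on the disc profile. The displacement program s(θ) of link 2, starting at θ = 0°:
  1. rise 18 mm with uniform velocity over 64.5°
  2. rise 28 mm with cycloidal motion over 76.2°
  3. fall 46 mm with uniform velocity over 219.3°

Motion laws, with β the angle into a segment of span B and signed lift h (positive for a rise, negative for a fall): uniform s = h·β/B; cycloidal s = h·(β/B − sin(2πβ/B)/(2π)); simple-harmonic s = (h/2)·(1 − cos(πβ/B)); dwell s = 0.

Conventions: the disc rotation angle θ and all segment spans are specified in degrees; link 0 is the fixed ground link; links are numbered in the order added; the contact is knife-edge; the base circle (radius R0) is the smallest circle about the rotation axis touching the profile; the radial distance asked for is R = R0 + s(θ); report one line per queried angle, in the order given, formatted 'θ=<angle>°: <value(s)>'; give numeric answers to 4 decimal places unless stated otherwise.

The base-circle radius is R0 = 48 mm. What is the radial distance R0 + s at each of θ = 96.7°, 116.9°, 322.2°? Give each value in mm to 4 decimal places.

seg 1 [0°–64.5°] uniform, h=18: full span → s += 18 → s = 18.0000
seg 2 [64.5°–140.7°] cycloidal, h=28: θ=96.7° here. β=32.2, B=76.2. 28·(0.4226 − sin(2π·0.4226)/(2π)) = 9.7486 → s = 27.7486
seg 2 [64.5°–140.7°] cycloidal, h=28: θ=116.9° here. β=52.4, B=76.2. 28·(0.6877 − sin(2π·0.6877)/(2π)) = 23.3735 → s = 41.3735
seg 2 [64.5°–140.7°] cycloidal, h=28: full span → s += 28 → s = 46.0000
seg 3 [140.7°–360°] uniform, h=-46: θ=322.2° here. β=181.5, B=219.3. -46·181.5/219.3 = -38.0711 → s = 7.9289
θ=96.7°: R = R0 + s = 48 + 27.7486 = 75.7486
θ=116.9°: R = R0 + s = 48 + 41.3735 = 89.3735
θ=322.2°: R = R0 + s = 48 + 7.9289 = 55.9289

θ=96.7°: 75.7486
θ=116.9°: 89.3735
θ=322.2°: 55.9289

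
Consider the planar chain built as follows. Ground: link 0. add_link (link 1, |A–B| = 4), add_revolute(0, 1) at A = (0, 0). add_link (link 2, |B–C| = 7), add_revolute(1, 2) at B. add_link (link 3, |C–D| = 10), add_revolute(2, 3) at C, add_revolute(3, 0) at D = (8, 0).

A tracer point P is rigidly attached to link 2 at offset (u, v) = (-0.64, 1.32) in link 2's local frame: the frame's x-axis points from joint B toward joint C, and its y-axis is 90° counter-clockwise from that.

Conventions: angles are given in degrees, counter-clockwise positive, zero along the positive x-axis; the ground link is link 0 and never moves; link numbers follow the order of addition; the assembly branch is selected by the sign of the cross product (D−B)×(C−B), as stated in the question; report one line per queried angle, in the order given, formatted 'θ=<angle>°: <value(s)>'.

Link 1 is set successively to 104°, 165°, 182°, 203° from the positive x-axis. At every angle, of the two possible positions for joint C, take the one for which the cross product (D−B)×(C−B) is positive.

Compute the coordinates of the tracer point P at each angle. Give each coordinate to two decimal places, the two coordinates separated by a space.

A=(0,0), D=(8.00,0)
θ=104°: B = A + 4.00·(cos104°, sin104°) = (-0.9677, 3.8812)
θ=104°: |BD| = 9.7715
θ=104°: circle(B,7.00) ∩ circle(D,10.00): a=2.2762, h=6.6196
θ=104°:   candidates: C₊=(3.7505,9.0522) cross=64.684; C₋=(-1.5080,-3.0979) cross=-64.684
θ=104°:   branch + wants cross > 0 → take C=(3.7505,9.0522) (cross=64.684)
θ=104°: ex = (C−B)/|BC| = (0.6740,0.7387); ey = (-0.7387,0.6740)
θ=104°: P = B + -0.64·ex + 1.32·ey = (-2.3742,4.2981)
θ=165°: B = A + 4.00·(cos165°, sin165°) = (-3.8637, 1.0353)
θ=165°: |BD| = 11.9088
θ=165°: circle(B,7.00) ∩ circle(D,10.00): a=3.8131, h=5.8703
θ=165°:   candidates: C₊=(0.4453,6.5518) cross=69.908; C₋=(-0.5753,-5.1443) cross=-69.908
θ=165°:   branch + wants cross > 0 → take C=(0.4453,6.5518) (cross=69.908)
θ=165°: ex = (C−B)/|BC| = (0.6156,0.7881); ey = (-0.7881,0.6156)
θ=165°: P = B + -0.64·ex + 1.32·ey = (-5.2979,1.3435)
θ=182°: B = A + 4.00·(cos182°, sin182°) = (-3.9976, -0.1396)
θ=182°: |BD| = 11.9984
θ=182°: circle(B,7.00) ∩ circle(D,10.00): a=3.8739, h=5.8303
θ=182°:   candidates: C₊=(-0.1918,5.7354) cross=69.955; C₋=(-0.0561,-5.9245) cross=-69.955
θ=182°:   branch + wants cross > 0 → take C=(-0.1918,5.7354) (cross=69.955)
θ=182°: ex = (C−B)/|BC| = (0.5437,0.8393); ey = (-0.8393,0.5437)
θ=182°: P = B + -0.64·ex + 1.32·ey = (-5.4534,0.0409)
θ=203°: B = A + 4.00·(cos203°, sin203°) = (-3.6820, -1.5629)
θ=203°: |BD| = 11.7861
θ=203°: circle(B,7.00) ∩ circle(D,10.00): a=3.7295, h=5.9238
θ=203°:   candidates: C₊=(-0.7710,4.8031) cross=69.818; C₋=(0.8001,-6.9398) cross=-69.818
θ=203°:   branch + wants cross > 0 → take C=(-0.7710,4.8031) (cross=69.818)
θ=203°: ex = (C−B)/|BC| = (0.4159,0.9094); ey = (-0.9094,0.4159)
θ=203°: P = B + -0.64·ex + 1.32·ey = (-5.1486,-1.5960)

θ=104°: -2.37 4.30
θ=165°: -5.30 1.34
θ=182°: -5.45 0.04
θ=203°: -5.15 -1.60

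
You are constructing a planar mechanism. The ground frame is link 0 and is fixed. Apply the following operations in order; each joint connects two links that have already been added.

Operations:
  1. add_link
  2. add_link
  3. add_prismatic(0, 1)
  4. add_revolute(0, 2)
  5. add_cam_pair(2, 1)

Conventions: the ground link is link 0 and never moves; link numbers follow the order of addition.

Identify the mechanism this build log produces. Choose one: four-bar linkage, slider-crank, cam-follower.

links: 3 (incl. ground); joints: 1 revolute, 1 prismatic, 1 higher (cam) pair, forming one closed loop
3 links, revolute + prismatic + higher pair in one loop → cam-follower

cam-follower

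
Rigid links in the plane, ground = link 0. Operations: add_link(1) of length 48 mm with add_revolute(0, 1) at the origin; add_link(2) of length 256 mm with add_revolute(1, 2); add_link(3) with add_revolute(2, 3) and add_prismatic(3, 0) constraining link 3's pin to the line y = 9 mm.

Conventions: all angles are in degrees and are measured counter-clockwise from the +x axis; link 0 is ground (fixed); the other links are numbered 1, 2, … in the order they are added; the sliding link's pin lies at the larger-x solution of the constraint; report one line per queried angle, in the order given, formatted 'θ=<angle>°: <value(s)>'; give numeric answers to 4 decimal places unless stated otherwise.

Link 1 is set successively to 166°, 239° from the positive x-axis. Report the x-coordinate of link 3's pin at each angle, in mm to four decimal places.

geometry: r = 48 mm, L = 256 mm, e = 9 mm
θ=166°: crank pin P = (r cos θ, r sin θ) = (-46.574195, 11.612251)
θ=166°: h = r sin θ − e = 11.612251 − 9 = 2.612251
θ=166°: x = r cos θ + √(L² − h²) = -46.574195 + 255.986672 = 209.412477
θ=239°: crank pin P = (r cos θ, r sin θ) = (-24.721828, -41.144030)
θ=239°: h = r sin θ − e = -41.144030 − 9 = -50.144030
θ=239°: x = r cos θ + √(L² − h²) = -24.721828 + 251.040985 = 226.319158

θ=166°: 209.4125
θ=239°: 226.3192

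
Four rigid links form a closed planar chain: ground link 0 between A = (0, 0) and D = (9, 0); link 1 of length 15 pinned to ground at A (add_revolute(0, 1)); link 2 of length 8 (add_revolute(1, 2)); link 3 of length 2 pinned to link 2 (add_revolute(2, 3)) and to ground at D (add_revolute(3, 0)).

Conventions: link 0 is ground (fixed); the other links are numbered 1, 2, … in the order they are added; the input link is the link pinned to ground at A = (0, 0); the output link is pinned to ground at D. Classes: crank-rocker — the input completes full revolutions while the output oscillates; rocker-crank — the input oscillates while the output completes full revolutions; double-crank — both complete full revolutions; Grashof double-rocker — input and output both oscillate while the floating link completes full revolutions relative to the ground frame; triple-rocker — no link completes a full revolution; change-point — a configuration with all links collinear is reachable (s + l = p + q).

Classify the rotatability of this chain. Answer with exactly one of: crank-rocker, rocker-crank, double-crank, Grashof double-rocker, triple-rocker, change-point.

lengths: ground=9, input=15, coupler=8, output=2
sorted: s=2 (shortest), l=15 (longest), p+q=17
s + l = 17 vs p + q = 17
s + l = p + q → change-point (collinear configuration reachable)

change-point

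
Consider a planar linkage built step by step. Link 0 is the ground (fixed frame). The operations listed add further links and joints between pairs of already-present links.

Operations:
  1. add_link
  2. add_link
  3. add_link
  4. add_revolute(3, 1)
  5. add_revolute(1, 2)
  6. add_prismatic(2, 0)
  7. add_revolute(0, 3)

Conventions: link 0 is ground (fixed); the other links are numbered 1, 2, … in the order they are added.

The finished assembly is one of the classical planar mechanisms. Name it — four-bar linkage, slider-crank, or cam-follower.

links: 4 (incl. ground); joints: 3 revolute, 1 prismatic, 0 higher (cam) pair, forming one closed loop
4 links, 3 revolutes + 1 prismatic in one loop → slider-crank

slider-crank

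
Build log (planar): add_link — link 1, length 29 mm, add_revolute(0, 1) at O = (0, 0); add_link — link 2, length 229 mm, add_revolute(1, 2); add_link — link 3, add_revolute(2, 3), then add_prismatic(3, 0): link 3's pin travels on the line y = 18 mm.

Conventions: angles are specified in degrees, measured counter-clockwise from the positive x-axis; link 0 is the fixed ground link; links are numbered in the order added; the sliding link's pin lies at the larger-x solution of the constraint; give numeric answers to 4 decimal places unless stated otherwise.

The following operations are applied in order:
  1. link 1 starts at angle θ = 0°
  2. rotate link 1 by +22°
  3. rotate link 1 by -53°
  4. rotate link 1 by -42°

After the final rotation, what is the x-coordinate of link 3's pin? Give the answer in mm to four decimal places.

geometry: r = 29 mm, L = 229 mm, e = 18 mm; θ starts at 0°
rotate link 1 by +22°: θ ← 0° +22° = 22°
rotate link 1 by -53°: θ ← 22° -53° = -31°
rotate link 1 by -42°: θ ← -31° -42° = -73°
crank pin P = (r cos θ, r sin θ) = (8.478779, -27.732838)
h = r sin θ − e = -27.732838 − 18 = -45.732838
x = r cos θ + √(L² − h²) = 8.478779 + 224.386959 = 232.865739

232.8657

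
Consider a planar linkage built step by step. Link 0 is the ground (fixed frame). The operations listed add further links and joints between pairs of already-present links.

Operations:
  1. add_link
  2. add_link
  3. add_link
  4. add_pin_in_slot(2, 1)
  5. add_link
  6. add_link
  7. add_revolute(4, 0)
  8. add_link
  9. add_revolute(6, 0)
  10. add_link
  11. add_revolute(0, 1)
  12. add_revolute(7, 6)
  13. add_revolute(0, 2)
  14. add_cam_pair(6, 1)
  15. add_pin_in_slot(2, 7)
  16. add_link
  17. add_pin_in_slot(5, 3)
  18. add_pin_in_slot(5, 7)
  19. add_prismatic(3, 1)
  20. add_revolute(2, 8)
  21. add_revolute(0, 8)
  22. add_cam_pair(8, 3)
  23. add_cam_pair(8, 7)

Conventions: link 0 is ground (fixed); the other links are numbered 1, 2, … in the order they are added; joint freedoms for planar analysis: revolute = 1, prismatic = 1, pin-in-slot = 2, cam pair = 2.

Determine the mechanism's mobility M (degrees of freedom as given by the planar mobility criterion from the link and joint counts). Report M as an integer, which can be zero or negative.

link 0 = ground. State L|J1|J2 = 1|0|0
+link1  2|0|0
+link2  3|0|0
+link3  4|0|0
PS(2,1) f=2→J2  4|0|1
+link4  5|0|1
+link5  6|0|1
R(4,0) f=1→J1  6|1|1
+link6  7|1|1
R(6,0) f=1→J1  7|2|1
+link7  8|2|1
R(0,1) f=1→J1  8|3|1
R(7,6) f=1→J1  8|4|1
R(0,2) f=1→J1  8|5|1
C(6,1) f=2→J2  8|5|2
PS(2,7) f=2→J2  8|5|3
+link8  9|5|3
PS(5,3) f=2→J2  9|5|4
PS(5,7) f=2→J2  9|5|5
P(3,1) f=1→J1  9|6|5
R(2,8) f=1→J1  9|7|5
R(0,8) f=1→J1  9|8|5
C(8,3) f=2→J2  9|8|6
C(8,7) f=2→J2  9|8|7
M = 3(9−1)−2·8−7 = 24−16−7 = 1

M = 1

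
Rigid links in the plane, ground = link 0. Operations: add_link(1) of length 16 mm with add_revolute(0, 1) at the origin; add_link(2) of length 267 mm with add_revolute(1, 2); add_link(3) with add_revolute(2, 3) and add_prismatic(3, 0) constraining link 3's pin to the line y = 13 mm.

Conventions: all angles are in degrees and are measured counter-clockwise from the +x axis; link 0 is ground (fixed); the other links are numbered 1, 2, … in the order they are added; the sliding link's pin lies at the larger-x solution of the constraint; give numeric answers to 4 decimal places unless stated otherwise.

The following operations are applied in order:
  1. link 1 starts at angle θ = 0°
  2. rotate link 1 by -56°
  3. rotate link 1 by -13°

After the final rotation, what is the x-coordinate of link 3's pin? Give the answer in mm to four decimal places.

geometry: r = 16 mm, L = 267 mm, e = 13 mm; θ starts at 0°
rotate link 1 by -56°: θ ← 0° -56° = -56°
rotate link 1 by -13°: θ ← -56° -13° = -69°
crank pin P = (r cos θ, r sin θ) = (5.733887, -14.937287)
h = r sin θ − e = -14.937287 − 13 = -27.937287
x = r cos θ + √(L² − h²) = 5.733887 + 265.534382 = 271.268269

271.2683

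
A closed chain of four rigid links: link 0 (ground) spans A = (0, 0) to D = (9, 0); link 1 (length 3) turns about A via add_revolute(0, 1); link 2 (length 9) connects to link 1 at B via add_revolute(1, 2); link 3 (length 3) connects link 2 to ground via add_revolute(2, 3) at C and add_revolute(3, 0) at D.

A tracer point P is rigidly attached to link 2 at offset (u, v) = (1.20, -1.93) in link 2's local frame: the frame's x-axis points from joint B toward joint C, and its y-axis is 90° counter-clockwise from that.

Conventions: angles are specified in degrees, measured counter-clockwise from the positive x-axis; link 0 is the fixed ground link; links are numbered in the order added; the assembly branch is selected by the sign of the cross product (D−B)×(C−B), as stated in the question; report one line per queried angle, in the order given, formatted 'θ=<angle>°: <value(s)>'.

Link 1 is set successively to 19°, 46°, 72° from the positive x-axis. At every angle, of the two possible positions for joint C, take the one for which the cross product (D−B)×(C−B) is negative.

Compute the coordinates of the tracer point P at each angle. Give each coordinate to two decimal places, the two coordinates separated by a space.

A=(0,0), D=(9.00,0)
θ=19°: B = A + 3.00·(cos19°, sin19°) = (2.8366, 0.9767)
θ=19°: |BD| = 6.2404
θ=19°: circle(B,9.00) ∩ circle(D,3.00): a=8.8891, h=1.4086
θ=19°:   candidates: C₊=(11.8366,0.9767) cross=8.790; C₋=(11.3956,-1.8058) cross=-8.790
θ=19°:   branch - wants cross < 0 → take C=(11.3956,-1.8058) (cross=-8.790)
θ=19°: ex = (C−B)/|BC| = (0.9510,-0.3092); ey = (0.3092,0.9510)
θ=19°: P = B + 1.20·ex + -1.93·ey = (3.3811,-1.2297)
θ=46°: B = A + 3.00·(cos46°, sin46°) = (2.0840, 2.1580)
θ=46°: |BD| = 7.2449
θ=46°: circle(B,9.00) ∩ circle(D,3.00): a=8.5915, h=2.6808
θ=46°:   candidates: C₊=(11.0840,2.1580) cross=19.422; C₋=(9.4869,-2.9602) cross=-19.422
θ=46°:   branch - wants cross < 0 → take C=(9.4869,-2.9602) (cross=-19.422)
θ=46°: ex = (C−B)/|BC| = (0.8225,-0.5687); ey = (0.5687,0.8225)
θ=46°: P = B + 1.20·ex + -1.93·ey = (1.9735,-0.1119)
θ=72°: B = A + 3.00·(cos72°, sin72°) = (0.9271, 2.8532)
θ=72°: |BD| = 8.5623
θ=72°: circle(B,9.00) ∩ circle(D,3.00): a=8.4856, h=2.9990
θ=72°:   candidates: C₊=(9.9271,2.8532) cross=25.679; C₋=(7.9284,-2.8021) cross=-25.679
θ=72°:   branch - wants cross < 0 → take C=(7.9284,-2.8021) (cross=-25.679)
θ=72°: ex = (C−B)/|BC| = (0.7779,-0.6284); ey = (0.6284,0.7779)
θ=72°: P = B + 1.20·ex + -1.93·ey = (0.6478,0.5977)

θ=19°: 3.38 -1.23
θ=46°: 1.97 -0.11
θ=72°: 0.65 0.60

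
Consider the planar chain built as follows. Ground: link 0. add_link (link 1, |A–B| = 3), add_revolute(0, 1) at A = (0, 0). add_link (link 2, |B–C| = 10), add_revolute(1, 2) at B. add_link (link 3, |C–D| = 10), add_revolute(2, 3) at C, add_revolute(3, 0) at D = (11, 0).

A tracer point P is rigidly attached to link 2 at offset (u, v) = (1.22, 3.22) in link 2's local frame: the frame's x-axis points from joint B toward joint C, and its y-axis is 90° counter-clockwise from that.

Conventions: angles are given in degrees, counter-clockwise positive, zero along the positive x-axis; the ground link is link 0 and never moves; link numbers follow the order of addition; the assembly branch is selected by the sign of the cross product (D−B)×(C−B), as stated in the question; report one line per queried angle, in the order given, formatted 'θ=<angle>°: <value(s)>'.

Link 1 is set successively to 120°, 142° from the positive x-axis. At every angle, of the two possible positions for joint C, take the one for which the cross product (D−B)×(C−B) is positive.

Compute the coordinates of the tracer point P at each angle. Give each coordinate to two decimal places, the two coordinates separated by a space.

A=(0,0), D=(11.00,0)
θ=120°: B = A + 3.00·(cos120°, sin120°) = (-1.5000, 2.5981)
θ=120°: |BD| = 12.7671
θ=120°: circle(B,10.00) ∩ circle(D,10.00): a=6.3836, h=7.6974
θ=120°:   candidates: C₊=(6.3164,8.8354) cross=98.274; C₋=(3.1836,-6.2373) cross=-98.274
θ=120°:   branch + wants cross > 0 → take C=(6.3164,8.8354) (cross=98.274)
θ=120°: ex = (C−B)/|BC| = (0.7816,0.6237); ey = (-0.6237,0.7816)
θ=120°: P = B + 1.22·ex + 3.22·ey = (-2.5548,5.8759)
θ=142°: B = A + 3.00·(cos142°, sin142°) = (-2.3640, 1.8470)
θ=142°: |BD| = 13.4911
θ=142°: circle(B,10.00) ∩ circle(D,10.00): a=6.7455, h=7.3823
θ=142°:   candidates: C₊=(5.3286,8.2362) cross=99.595; C₋=(3.3073,-6.3893) cross=-99.595
θ=142°:   branch + wants cross > 0 → take C=(5.3286,8.2362) (cross=99.595)
θ=142°: ex = (C−B)/|BC| = (0.7693,0.6389); ey = (-0.6389,0.7693)
θ=142°: P = B + 1.22·ex + 3.22·ey = (-3.4829,5.1035)

θ=120°: -2.55 5.88
θ=142°: -3.48 5.10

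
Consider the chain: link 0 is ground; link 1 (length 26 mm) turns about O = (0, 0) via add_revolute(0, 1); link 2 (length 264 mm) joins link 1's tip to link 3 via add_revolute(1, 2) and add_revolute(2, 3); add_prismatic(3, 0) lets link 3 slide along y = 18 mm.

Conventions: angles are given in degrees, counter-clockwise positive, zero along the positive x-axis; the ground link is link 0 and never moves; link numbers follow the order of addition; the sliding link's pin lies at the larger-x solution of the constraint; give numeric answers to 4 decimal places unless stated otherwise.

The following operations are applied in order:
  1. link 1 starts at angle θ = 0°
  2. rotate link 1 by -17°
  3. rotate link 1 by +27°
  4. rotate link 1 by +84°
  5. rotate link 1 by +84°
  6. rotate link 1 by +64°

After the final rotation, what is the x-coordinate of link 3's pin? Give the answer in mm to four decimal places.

geometry: r = 26 mm, L = 264 mm, e = 18 mm; θ starts at 0°
rotate link 1 by -17°: θ ← 0° -17° = -17°
rotate link 1 by +27°: θ ← -17° +27° = 10°
rotate link 1 by +84°: θ ← 10° +84° = 94°
rotate link 1 by +84°: θ ← 94° +84° = 178°
rotate link 1 by +64°: θ ← 178° +64° = 242°
crank pin P = (r cos θ, r sin θ) = (-12.206261, -22.956637)
h = r sin θ − e = -22.956637 − 18 = -40.956637
x = r cos θ + √(L² − h²) = -12.206261 + 260.803669 = 248.597409

248.5974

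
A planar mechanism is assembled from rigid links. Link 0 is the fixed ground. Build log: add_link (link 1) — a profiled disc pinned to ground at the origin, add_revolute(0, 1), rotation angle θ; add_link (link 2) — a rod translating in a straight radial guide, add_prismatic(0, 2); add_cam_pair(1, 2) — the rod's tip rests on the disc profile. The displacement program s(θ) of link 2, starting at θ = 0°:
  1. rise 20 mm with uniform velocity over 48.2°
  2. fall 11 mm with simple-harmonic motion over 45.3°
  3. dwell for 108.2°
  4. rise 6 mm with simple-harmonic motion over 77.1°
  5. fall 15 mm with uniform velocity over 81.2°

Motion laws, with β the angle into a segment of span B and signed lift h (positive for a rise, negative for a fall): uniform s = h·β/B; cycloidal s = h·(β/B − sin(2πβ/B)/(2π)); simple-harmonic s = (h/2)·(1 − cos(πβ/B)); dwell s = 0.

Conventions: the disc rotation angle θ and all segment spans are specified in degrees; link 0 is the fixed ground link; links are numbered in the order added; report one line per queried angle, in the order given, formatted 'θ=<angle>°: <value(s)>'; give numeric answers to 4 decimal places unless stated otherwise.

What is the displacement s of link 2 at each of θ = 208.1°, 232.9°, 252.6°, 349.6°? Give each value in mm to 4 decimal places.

seg 1 [0°–48.2°] uniform, h=20: full span → s += 20 → s = 20.0000
seg 2 [48.2°–93.5°] simple-harmonic, h=-11: full span → s += -11 → s = 9.0000
seg 3 [93.5°–201.7°] dwell: s stays 9.0000
seg 4 [201.7°–278.8°] simple-harmonic, h=6: θ=208.1° here. β=6.4, B=77.1. 6/2·(1 − cos(π·0.0830)) = 0.1014 → s = 9.1014
seg 4 [201.7°–278.8°] simple-harmonic, h=6: θ=232.9° here. β=31.2, B=77.1. 6/2·(1 − cos(π·0.4047)) = 2.1149 → s = 11.1149
seg 4 [201.7°–278.8°] simple-harmonic, h=6: θ=252.6° here. β=50.9, B=77.1. 6/2·(1 − cos(π·0.6602)) = 4.4468 → s = 13.4468
seg 4 [201.7°–278.8°] simple-harmonic, h=6: full span → s += 6 → s = 15.0000
seg 5 [278.8°–360°] uniform, h=-15: θ=349.6° here. β=70.8, B=81.2. -15·70.8/81.2 = -13.0788 → s = 1.9212

θ=208.1°: 9.1014
θ=232.9°: 11.1149
θ=252.6°: 13.4468
θ=349.6°: 1.9212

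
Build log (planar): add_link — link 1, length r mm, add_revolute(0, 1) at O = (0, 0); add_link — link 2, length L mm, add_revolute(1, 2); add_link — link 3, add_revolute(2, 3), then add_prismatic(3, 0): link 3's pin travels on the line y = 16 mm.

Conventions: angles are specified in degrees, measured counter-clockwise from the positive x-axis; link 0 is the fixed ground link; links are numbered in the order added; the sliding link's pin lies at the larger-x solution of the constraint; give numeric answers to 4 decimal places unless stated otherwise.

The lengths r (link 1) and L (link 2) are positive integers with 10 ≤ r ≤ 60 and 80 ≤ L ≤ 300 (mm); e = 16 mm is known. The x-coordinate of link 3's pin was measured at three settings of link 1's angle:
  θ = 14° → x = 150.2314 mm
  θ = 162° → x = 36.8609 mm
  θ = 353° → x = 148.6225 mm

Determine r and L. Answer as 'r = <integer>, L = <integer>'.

constraint per measurement: (x − r cos θ)² + (r sin θ − e)² = L²
subtracting the θ₁ and θ₂ equations cancels the r² and L² terms:
r = (x₁² − x₂²) / (2[(x₁cos θ₁ + e sin θ₁) − (x₂cos θ₂ + e sin θ₂)]) = 59.0000 → r = 59
L² = (x₁ − r cos θ₁)² + (r sin θ₁ − e)² = 8648.9965 → L = 93.0000 → L = 93
check at θ₃=353°: x = 148.6225 (printed 148.6225) ✓

r = 59, L = 93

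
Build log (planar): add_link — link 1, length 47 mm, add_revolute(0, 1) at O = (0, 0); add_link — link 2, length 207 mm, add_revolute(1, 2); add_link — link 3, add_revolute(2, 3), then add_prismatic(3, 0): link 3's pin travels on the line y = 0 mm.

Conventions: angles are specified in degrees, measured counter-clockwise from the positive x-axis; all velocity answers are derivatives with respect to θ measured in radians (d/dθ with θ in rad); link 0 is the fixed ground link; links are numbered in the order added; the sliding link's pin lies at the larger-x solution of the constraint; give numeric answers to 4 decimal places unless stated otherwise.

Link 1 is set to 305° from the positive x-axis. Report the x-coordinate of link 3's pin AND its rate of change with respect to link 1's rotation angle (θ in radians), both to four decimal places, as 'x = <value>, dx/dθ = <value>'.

geometry: r = 47 mm, L = 207 mm, e = 0 mm
crank pin P = (r cos θ, r sin θ) = (26.958093, -38.500146)
h = r sin θ − e = -38.500146 − 0 = -38.500146
x = r cos θ + √(L² − h²) = 26.958093 + 203.388148 = 230.346241
dx/dθ = −r sin θ − h·r cos θ/√(L² − h²) (θ in radians; h = -38.500146) = 43.603150

x = 230.3462, dx/dθ = 43.6031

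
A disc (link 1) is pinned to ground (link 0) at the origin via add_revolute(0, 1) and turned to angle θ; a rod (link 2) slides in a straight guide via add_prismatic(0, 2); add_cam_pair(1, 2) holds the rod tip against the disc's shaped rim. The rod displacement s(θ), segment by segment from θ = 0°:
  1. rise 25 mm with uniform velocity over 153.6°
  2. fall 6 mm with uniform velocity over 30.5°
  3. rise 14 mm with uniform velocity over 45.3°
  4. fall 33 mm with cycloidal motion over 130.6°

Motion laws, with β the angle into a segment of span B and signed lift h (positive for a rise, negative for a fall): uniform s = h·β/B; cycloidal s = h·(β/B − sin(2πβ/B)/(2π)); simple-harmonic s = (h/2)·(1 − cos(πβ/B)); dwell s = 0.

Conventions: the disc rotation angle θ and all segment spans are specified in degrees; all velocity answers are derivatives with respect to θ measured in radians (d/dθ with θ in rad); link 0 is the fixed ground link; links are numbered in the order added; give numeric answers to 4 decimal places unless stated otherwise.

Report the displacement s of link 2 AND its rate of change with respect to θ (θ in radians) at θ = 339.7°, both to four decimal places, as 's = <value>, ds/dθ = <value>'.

segment 1 (0° to 153.6°, uniform, h = 25) is passed completely: s = 0.0000 + (25) = 25.0000
segment 2 (153.6° to 184.1°, uniform, h = -6) is passed completely: s = 25.0000 + (-6) = 19.0000
segment 3 (184.1° to 229.4°, uniform, h = 14) is passed completely: s = 19.0000 + (14) = 33.0000
θ = 339.7° falls in segment 4 (229.4° to 360°, cycloidal, h = -33): β = 339.7 − 229.4 = 110.3°, B = 130.6°; Δs = -33·(0.8446 − sin(2π·0.8446)/(2π)) = -32.2226; s = 33.0000 − 32.2226 = 0.7774
velocity in seg [229.4°–360°] (cycloidal), θ in radians: β = 110.3° = 1.9251 rad, B = 130.6° = 2.2794 rad; ds/dθ = (h/B)(1 − cos(2πβ/B)) = ((-33)/2.2794)(1 − cos(2π·0.8446)) = -6.372802 mm/rad

s = 0.7774, ds/dθ = -6.3728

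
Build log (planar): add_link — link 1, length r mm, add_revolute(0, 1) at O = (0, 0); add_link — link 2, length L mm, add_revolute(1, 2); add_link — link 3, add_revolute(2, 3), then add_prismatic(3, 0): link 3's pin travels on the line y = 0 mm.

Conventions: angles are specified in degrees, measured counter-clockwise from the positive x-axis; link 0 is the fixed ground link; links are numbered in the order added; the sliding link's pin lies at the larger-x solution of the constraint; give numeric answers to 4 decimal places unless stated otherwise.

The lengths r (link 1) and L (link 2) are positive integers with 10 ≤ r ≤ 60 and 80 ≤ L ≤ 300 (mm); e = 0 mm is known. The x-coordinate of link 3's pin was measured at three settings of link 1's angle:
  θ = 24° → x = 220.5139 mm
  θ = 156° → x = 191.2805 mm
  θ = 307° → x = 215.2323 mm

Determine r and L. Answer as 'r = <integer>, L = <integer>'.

constraint per measurement: (x − r cos θ)² + (r sin θ − e)² = L²
subtracting the θ₁ and θ₂ equations cancels the r² and L² terms:
r = (x₁² − x₂²) / (2[(x₁cos θ₁ + e sin θ₁) − (x₂cos θ₂ + e sin θ₂)]) = 16.0000 → r = 16
L² = (x₁ − r cos θ₁)² + (r sin θ₁ − e)² = 42435.9970 → L = 206.0000 → L = 206
check at θ₃=307°: x = 215.2323 (printed 215.2323) ✓

r = 16, L = 206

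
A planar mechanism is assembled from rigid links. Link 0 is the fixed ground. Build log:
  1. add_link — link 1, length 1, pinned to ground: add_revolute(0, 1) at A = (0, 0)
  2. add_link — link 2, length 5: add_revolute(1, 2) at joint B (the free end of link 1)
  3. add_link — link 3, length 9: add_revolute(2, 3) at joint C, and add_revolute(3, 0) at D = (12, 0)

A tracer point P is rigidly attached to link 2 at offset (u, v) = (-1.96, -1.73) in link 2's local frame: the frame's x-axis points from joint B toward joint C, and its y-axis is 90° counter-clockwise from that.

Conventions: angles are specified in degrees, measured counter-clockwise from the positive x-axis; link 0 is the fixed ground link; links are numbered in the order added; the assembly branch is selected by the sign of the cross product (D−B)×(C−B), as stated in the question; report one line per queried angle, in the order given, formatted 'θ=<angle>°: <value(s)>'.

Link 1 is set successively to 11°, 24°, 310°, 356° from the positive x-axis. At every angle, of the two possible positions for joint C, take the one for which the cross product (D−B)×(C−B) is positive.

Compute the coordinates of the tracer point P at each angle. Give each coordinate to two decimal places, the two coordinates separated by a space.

A=(0,0), D=(12.00,0)
θ=11°: B = A + 1.00·(cos11°, sin11°) = (0.9816, 0.1908)
θ=11°: |BD| = 11.0200
θ=11°: circle(B,5.00) ∩ circle(D,9.00): a=2.9692, h=4.0229
θ=11°:   candidates: C₊=(4.0200,4.1617) cross=44.333; C₋=(3.8807,-3.8829) cross=-44.333
θ=11°:   branch + wants cross > 0 → take C=(4.0200,4.1617) (cross=44.333)
θ=11°: ex = (C−B)/|BC| = (0.6077,0.7942); ey = (-0.7942,0.6077)
θ=11°: P = B + -1.96·ex + -1.73·ey = (1.1645,-2.4171)
θ=24°: B = A + 1.00·(cos24°, sin24°) = (0.9135, 0.4067)
θ=24°: |BD| = 11.0939
θ=24°: circle(B,5.00) ∩ circle(D,9.00): a=3.0231, h=3.9826
θ=24°:   candidates: C₊=(4.0806,4.2758) cross=44.183; C₋=(3.7885,-3.6840) cross=-44.183
θ=24°:   branch + wants cross > 0 → take C=(4.0806,4.2758) (cross=44.183)
θ=24°: ex = (C−B)/|BC| = (0.6334,0.7738); ey = (-0.7738,0.6334)
θ=24°: P = B + -1.96·ex + -1.73·ey = (1.0108,-2.2057)
θ=310°: B = A + 1.00·(cos310°, sin310°) = (0.6428, -0.7660)
θ=310°: |BD| = 11.3830
θ=310°: circle(B,5.00) ∩ circle(D,9.00): a=3.2317, h=3.8152
θ=310°:   candidates: C₊=(3.6104,3.2580) cross=43.429; C₋=(4.1239,-4.3552) cross=-43.429
θ=310°:   branch + wants cross > 0 → take C=(3.6104,3.2580) (cross=43.429)
θ=310°: ex = (C−B)/|BC| = (0.5935,0.8048); ey = (-0.8048,0.5935)
θ=310°: P = B + -1.96·ex + -1.73·ey = (0.8718,-3.3703)
θ=356°: B = A + 1.00·(cos356°, sin356°) = (0.9976, -0.0698)
θ=356°: |BD| = 11.0027
θ=356°: circle(B,5.00) ∩ circle(D,9.00): a=2.9565, h=4.0323
θ=356°:   candidates: C₊=(3.9284,3.9812) cross=44.366; C₋=(3.9796,-4.0832) cross=-44.366
θ=356°:   branch + wants cross > 0 → take C=(3.9284,3.9812) (cross=44.366)
θ=356°: ex = (C−B)/|BC| = (0.5862,0.8102); ey = (-0.8102,0.5862)
θ=356°: P = B + -1.96·ex + -1.73·ey = (1.2503,-2.6718)

θ=11°: 1.16 -2.42
θ=24°: 1.01 -2.21
θ=310°: 0.87 -3.37
θ=356°: 1.25 -2.67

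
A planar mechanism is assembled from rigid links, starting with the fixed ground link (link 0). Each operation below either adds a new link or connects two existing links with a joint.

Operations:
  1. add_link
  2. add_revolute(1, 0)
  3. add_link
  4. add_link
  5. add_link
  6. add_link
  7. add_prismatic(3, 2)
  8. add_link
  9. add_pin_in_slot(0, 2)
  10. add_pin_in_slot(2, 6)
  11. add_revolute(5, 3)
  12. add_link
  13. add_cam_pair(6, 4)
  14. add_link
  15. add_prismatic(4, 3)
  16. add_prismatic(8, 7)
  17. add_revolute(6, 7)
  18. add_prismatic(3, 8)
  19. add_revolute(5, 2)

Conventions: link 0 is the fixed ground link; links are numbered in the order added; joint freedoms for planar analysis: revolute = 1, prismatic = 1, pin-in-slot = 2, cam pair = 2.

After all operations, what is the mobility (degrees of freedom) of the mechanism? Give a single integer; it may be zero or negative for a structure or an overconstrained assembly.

(L,J1,J2)=(1,0,0); link0 fixed
link1: (2,0,0)
R 1-0 [J1]: (2,1,0)
link2: (3,1,0)
link3: (4,1,0)
link4: (5,1,0)
link5: (6,1,0)
P 3-2 [J1]: (6,2,0)
link6: (7,2,0)
PS 0-2 [J2]: (7,2,1)
PS 2-6 [J2]: (7,2,2)
R 5-3 [J1]: (7,3,2)
link7: (8,3,2)
C 6-4 [J2]: (8,3,3)
link8: (9,3,3)
P 4-3 [J1]: (9,4,3)
P 8-7 [J1]: (9,5,3)
R 6-7 [J1]: (9,6,3)
P 3-8 [J1]: (9,7,3)
R 5-2 [J1]: (9,8,3)
Grübler: 3·8 − 2·8 − 3 = 5

M = 5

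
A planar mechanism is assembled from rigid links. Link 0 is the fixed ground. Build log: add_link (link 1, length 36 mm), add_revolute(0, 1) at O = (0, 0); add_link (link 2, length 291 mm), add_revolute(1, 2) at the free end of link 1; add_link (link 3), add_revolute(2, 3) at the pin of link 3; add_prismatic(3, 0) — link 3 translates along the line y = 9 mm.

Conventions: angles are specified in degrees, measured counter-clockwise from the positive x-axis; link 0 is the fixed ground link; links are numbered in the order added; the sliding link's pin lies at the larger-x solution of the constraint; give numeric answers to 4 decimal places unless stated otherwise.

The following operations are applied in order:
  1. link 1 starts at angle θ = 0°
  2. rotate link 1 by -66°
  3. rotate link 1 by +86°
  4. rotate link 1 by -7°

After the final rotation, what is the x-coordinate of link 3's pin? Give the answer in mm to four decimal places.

geometry: r = 36 mm, L = 291 mm, e = 9 mm; θ starts at 0°
rotate link 1 by -66°: θ ← 0° -66° = -66°
rotate link 1 by +86°: θ ← -66° +86° = 20°
rotate link 1 by -7°: θ ← 20° -7° = 13°
crank pin P = (r cos θ, r sin θ) = (35.077322, 8.098238)
h = r sin θ − e = 8.098238 − 9 = -0.901762
x = r cos θ + √(L² − h²) = 35.077322 + 290.998603 = 326.075925

326.0759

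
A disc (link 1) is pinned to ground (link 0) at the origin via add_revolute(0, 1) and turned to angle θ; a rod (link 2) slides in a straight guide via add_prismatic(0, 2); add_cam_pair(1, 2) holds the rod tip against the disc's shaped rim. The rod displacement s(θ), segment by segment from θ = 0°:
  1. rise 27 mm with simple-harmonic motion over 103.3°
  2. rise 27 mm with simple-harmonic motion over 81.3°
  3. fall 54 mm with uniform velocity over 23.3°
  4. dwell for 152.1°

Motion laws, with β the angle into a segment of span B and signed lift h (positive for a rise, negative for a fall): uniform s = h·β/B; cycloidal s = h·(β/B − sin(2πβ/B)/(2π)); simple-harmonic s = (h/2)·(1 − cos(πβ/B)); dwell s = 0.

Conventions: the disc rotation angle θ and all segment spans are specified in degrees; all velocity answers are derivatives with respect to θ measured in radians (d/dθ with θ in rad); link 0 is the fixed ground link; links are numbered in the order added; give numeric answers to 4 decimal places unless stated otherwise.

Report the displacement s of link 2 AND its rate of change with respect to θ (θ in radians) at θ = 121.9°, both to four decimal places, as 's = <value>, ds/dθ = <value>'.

segment 1 (0° to 103.3°, simple-harmonic, h = 27) is passed completely: s = 0.0000 + (27) = 27.0000
θ = 121.9° falls in segment 2 (103.3° to 184.6°, simple-harmonic, h = 27): β = 121.9 − 103.3 = 18.6°, B = 81.3°; Δs = 27/2·(1 − cos(π·0.2288)) = 3.3394; s = 27.0000 + 3.3394 = 30.3394
velocity in seg [103.3°–184.6°] (simple-harmonic), θ in radians: β = 18.6° = 0.3246 rad, B = 81.3° = 1.4190 rad; ds/dθ = (πh/(2B)) sin(πβ/B) = (π·27/(2·1.4190)) sin(π·0.2288) = 19.680233 mm/rad

s = 30.3394, ds/dθ = 19.6802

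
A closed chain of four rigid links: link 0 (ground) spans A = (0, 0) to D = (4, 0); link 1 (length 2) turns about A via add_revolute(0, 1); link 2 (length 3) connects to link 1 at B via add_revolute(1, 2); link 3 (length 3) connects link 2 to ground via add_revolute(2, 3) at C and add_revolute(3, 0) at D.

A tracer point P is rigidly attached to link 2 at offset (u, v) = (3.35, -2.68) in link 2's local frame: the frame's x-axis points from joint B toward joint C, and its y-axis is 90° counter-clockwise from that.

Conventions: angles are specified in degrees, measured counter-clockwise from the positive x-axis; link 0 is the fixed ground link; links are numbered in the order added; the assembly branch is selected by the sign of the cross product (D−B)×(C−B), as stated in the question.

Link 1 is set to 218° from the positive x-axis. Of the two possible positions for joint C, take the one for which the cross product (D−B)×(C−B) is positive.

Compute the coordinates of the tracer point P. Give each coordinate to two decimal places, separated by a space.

A=(0,0), D=(4.00,0)
B = A + 2.00·(cos218°, sin218°) = (-1.5760, -1.2313)
|BD| = 5.7104
circle(B,3.00) ∩ circle(D,3.00): a=2.8552, h=0.9208
  candidates: C₊=(1.0134,0.2835) cross=5.258; C₋=(1.4106,-1.5148) cross=-5.258
  branch + wants cross > 0 → take C=(1.0134,0.2835) (cross=5.258)
ex = (C−B)/|BC| = (0.8631,0.5049); ey = (-0.5049,0.8631)
P = B + 3.35·ex + -2.68·ey = (2.6688,-1.8530)

2.67 -1.85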